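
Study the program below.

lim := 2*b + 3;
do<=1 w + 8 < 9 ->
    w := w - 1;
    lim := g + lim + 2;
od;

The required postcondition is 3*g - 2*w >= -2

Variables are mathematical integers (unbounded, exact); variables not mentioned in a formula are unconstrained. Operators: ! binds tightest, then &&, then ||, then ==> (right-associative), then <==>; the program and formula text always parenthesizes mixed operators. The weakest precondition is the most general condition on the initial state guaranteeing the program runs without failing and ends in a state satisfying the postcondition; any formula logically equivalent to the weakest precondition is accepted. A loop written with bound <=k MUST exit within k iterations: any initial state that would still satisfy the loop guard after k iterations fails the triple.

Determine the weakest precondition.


Working backward. After the program, the postcondition 3*g - 2*w >= -2 must hold; in canonical form it is 3*g >= 2*w - 2.
Before the loop (bound <=1), unroll the exhaustion recursion (WP_0 = exit-now case; WP_j = one more guarded iteration, up to j = 1):
  WP_0: (!(w < 1)) && 3*g >= 2*w - 2
  WP_1: (w < 1 ==> ((!(w < 2)) && 3*g >= 2*w - 4)) && ((!(w < 1)) ==> 3*g >= 2*w - 2)
So before the loop: (w < 1 ==> ((!(w < 2)) && 3*g >= 2*w - 4)) && ((!(w < 1)) ==> 3*g >= 2*w - 2)
Before lim := 2*b + 3: (w < 1 ==> ((!(w < 2)) && 3*g >= 2*w - 4)) && ((!(w < 1)) ==> 3*g >= 2*w - 2)
Answer: WP = (w < 1 ==> ((!(w < 2)) && 3*g >= 2*w - 4)) && ((!(w < 1)) ==> 3*g >= 2*w - 2)


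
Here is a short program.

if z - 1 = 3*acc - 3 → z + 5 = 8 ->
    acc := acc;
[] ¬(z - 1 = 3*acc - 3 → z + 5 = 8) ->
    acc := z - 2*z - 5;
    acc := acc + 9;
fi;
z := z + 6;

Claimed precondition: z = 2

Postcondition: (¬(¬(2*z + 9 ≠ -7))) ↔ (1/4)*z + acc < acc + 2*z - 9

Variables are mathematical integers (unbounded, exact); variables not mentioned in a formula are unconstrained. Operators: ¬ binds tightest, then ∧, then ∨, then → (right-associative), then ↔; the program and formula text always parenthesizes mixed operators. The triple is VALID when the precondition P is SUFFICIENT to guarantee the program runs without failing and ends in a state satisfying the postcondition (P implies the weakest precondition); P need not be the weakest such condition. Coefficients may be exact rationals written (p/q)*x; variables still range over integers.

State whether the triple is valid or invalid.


Working backward. After the program, the postcondition (¬(¬(2*z + 9 ≠ -7))) ↔ (1/4)*z + acc < acc + 2*z - 9 must hold; in canonical form it is 2*z ≠ -16 ↔ (7/4)*z > 9.
Before z := z + 6: 2*z ≠ -28 ↔ (7/4)*z > -3/2
Then branch requires 2*z ≠ -28 ↔ (7/4)*z > -3/2; else branch requires 2*z ≠ -28 ↔ (7/4)*z > -3/2.
Before the if: ((z = 3*acc - 2 → z = 3) → (2*z ≠ -28 ↔ (7/4)*z > -3/2)) ∧ ((¬(z = 3*acc - 2 → z = 3)) → (2*z ≠ -28 ↔ (7/4)*z > -3/2))
The weakest precondition is ((z = 3*acc - 2 → z = 3) → (2*z ≠ -28 ↔ (7/4)*z > -3/2)) ∧ ((¬(z = 3*acc - 2 → z = 3)) → (2*z ≠ -28 ↔ (7/4)*z > -3/2)).
Check whether z = 2 implies it.
Every state satisfying the precondition satisfies the weakest precondition: the implication holds.
Answer: valid


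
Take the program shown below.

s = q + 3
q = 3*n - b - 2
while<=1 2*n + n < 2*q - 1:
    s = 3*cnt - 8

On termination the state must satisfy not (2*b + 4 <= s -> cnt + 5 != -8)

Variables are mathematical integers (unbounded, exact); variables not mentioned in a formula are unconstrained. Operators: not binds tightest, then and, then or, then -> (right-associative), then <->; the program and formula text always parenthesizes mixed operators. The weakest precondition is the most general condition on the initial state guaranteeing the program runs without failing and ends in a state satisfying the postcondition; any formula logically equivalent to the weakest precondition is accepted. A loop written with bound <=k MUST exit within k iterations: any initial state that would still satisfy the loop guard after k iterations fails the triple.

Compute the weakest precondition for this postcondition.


Working backward. After the program, the postcondition not (2*b + 4 <= s -> cnt + 5 != -8) must hold; in canonical form it is not (2*b <= s - 4 -> cnt != -13).
Before the loop (bound <=1), unroll the exhaustion recursion (WP_0 = exit-now case; WP_j = one more guarded iteration, up to j = 1):
  WP_0: (not (3*n < 2*q - 1)) and (not (2*b <= s - 4 -> cnt != -13))
  WP_1: (3*n < 2*q - 1 -> ((not (3*n < 2*q - 1)) and (not (2*b <= 3*cnt - 12 -> cnt != -13)))) and ((not (3*n < 2*q - 1)) -> (not (2*b <= s - 4 -> cnt != -13)))
So before the loop: (3*n < 2*q - 1 -> ((not (3*n < 2*q - 1)) and (not (2*b <= 3*cnt - 12 -> cnt != -13)))) and ((not (3*n < 2*q - 1)) -> (not (2*b <= s - 4 -> cnt != -13)))
Before q := 3*n - b - 2: (2*b < 3*n - 5 -> ((not (2*b < 3*n - 5)) and (not (2*b <= 3*cnt - 12 -> cnt != -13)))) and ((not (2*b < 3*n - 5)) -> (not (2*b <= s - 4 -> cnt != -13)))
Before s := q + 3: (2*b < 3*n - 5 -> ((not (2*b < 3*n - 5)) and (not (2*b <= 3*cnt - 12 -> cnt != -13)))) and ((not (2*b < 3*n - 5)) -> (not (2*b <= q - 1 -> cnt != -13)))
Answer: WP = (2*b < 3*n - 5 -> ((not (2*b < 3*n - 5)) and (not (2*b <= 3*cnt - 12 -> cnt != -13)))) and ((not (2*b < 3*n - 5)) -> (not (2*b <= q - 1 -> cnt != -13)))


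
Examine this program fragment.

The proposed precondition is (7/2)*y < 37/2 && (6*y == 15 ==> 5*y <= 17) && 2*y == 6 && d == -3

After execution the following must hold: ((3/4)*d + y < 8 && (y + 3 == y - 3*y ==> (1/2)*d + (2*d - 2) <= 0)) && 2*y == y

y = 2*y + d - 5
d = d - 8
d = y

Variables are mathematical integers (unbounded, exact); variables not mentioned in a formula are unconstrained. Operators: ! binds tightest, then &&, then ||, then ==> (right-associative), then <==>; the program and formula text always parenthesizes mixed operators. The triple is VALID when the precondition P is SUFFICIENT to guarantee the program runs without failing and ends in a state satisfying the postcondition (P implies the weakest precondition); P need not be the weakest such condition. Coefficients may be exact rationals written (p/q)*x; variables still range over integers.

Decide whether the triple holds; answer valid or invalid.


Working backward. After the program, the postcondition ((3/4)*d + y < 8 && (y + 3 == y - 3*y ==> (1/2)*d + (2*d - 2) <= 0)) && 2*y == y must hold; in canonical form it is (3/4)*d + y < 8 && (3*y == -3 ==> (5/2)*d <= 2) && y == 0.
Before d := y: (7/4)*y < 8 && (3*y == -3 ==> (5/2)*y <= 2) && y == 0
Before d := d - 8: (7/4)*y < 8 && (3*y == -3 ==> (5/2)*y <= 2) && y == 0
Before y := 2*y + d - 5: (7/4)*d + (7/2)*y < 67/4 && (3*d + 6*y == 12 ==> (5/2)*d + 5*y <= 29/2) && d + 2*y == 5
The weakest precondition is (7/4)*d + (7/2)*y < 67/4 && (3*d + 6*y == 12 ==> (5/2)*d + 5*y <= 29/2) && d + 2*y == 5.
Check whether (7/2)*y < 37/2 && (6*y == 15 ==> 5*y <= 17) && 2*y == 6 && d == -3 implies it.
Countermodel: at the initial state d = -3, y = 3, the precondition holds but the weakest precondition fails.
Answer: invalid


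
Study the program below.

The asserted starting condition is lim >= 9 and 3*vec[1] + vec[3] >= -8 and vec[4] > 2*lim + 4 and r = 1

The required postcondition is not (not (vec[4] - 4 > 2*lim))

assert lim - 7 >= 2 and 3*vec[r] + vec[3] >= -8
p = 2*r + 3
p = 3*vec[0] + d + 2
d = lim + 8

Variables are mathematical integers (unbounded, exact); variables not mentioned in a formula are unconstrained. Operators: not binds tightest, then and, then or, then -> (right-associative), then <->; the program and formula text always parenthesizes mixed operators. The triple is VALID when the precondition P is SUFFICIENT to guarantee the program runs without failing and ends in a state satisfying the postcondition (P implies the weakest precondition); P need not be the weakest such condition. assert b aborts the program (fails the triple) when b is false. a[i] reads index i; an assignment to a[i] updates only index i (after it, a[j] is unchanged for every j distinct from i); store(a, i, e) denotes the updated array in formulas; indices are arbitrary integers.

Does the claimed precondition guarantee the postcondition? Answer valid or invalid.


Working backward. After the program, the postcondition not (not (vec[4] - 4 > 2*lim)) must hold; in canonical form it is vec[4] > 2*lim + 4.
Before d := lim + 8: vec[4] > 2*lim + 4
Before p := 3*vec[0] + d + 2: vec[4] > 2*lim + 4
Before p := 2*r + 3: vec[4] > 2*lim + 4
Before assert lim - 7 >= 2 and 3*vec[r] + vec[3] >= -8: lim >= 9 and vec[3] + 3*vec[r] >= -8 and vec[4] > 2*lim + 4
The weakest precondition is lim >= 9 and vec[3] + 3*vec[r] >= -8 and vec[4] > 2*lim + 4.
Check whether lim >= 9 and 3*vec[1] + vec[3] >= -8 and vec[4] > 2*lim + 4 and r = 1 implies it.
Every state satisfying the precondition satisfies the weakest precondition: the implication holds.
Answer: valid


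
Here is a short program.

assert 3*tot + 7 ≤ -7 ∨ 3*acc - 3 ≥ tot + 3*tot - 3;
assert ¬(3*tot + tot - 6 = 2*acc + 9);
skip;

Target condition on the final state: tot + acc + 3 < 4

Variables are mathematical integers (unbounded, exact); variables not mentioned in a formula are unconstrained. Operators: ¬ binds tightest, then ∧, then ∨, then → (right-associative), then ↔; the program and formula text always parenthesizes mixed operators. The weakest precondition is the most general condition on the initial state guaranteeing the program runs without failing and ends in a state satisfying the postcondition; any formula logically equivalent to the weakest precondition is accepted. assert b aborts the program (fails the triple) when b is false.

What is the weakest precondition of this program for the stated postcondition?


Working backward. After the program, the postcondition tot + acc + 3 < 4 must hold; in canonical form it is acc + tot < 1.
Before skip: acc + tot < 1
Before assert ¬(3*tot + tot - 6 = 2*acc + 9): (¬(4*tot = 2*acc + 15)) ∧ acc + tot < 1
Before assert 3*tot + 7 ≤ -7 ∨ 3*acc - 3 ≥ tot + 3*tot - 3: (3*tot ≤ -14 ∨ 3*acc ≥ 4*tot) ∧ (¬(4*tot = 2*acc + 15)) ∧ acc + tot < 1
Answer: WP = (3*tot ≤ -14 ∨ 3*acc ≥ 4*tot) ∧ (¬(4*tot = 2*acc + 15)) ∧ acc + tot < 1


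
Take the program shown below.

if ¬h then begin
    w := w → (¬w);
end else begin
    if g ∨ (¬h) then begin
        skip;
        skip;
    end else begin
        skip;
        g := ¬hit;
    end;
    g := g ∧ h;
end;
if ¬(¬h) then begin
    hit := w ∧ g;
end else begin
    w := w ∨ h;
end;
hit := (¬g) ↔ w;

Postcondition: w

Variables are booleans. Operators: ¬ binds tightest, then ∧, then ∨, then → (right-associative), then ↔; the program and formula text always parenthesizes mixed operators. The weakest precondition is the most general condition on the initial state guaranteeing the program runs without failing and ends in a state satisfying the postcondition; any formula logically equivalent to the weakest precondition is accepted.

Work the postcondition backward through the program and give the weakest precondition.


Working backward. After the program, w must hold.
Before hit := (¬g) ↔ w: w
Then branch requires w; else branch requires w ∨ h.
Before the if: (h → w) ∧ ((¬h) → (w ∨ h))
Then branch requires (h → (w → (¬w))) ∧ ((¬h) → ((w → (¬w)) ∨ h)); else branch requires ((g ∨ (¬h)) → ((h → w) ∧ ((¬h) → (w ∨ h)))) ∧ ((¬(g ∨ (¬h))) → ((h → w) ∧ ((¬h) → (w ∨ h)))).
Before the if: ((¬h) → ((h → (w → (¬w))) ∧ ((¬h) → ((w → (¬w)) ∨ h)))) ∧ (h → (((g ∨ (¬h)) → ((h → w) ∧ ((¬h) → (w ∨ h)))) ∧ ((¬(g ∨ (¬h))) → ((h → w) ∧ ((¬h) → (w ∨ h))))))
Answer: WP = ((¬h) → ((h → (w → (¬w))) ∧ ((¬h) → ((w → (¬w)) ∨ h)))) ∧ (h → (((g ∨ (¬h)) → ((h → w) ∧ ((¬h) → (w ∨ h)))) ∧ ((¬(g ∨ (¬h))) → ((h → w) ∧ ((¬h) → (w ∨ h))))))


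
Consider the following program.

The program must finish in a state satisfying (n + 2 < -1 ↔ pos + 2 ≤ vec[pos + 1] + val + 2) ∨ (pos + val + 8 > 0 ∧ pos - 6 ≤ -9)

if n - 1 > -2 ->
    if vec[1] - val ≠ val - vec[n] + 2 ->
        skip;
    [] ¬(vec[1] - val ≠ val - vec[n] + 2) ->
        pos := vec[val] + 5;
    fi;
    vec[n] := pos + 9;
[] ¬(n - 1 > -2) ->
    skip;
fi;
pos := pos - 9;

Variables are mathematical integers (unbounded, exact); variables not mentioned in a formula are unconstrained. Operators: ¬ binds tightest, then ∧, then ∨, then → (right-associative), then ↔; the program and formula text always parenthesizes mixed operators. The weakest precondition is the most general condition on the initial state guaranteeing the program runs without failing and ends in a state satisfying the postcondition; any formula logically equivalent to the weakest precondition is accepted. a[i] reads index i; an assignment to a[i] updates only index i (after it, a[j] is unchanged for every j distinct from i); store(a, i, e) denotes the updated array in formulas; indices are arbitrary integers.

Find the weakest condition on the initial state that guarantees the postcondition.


Working backward. After the program, the postcondition (n + 2 < -1 ↔ pos + 2 ≤ vec[pos + 1] + val + 2) ∨ (pos + val + 8 > 0 ∧ pos - 6 ≤ -9) must hold; in canonical form it is (n < -3 ↔ pos ≤ vec[pos + 1] + val) ∨ (pos + val > -8 ∧ pos ≤ -3).
Before pos := pos - 9: (n < -3 ↔ pos ≤ vec[pos - 8] + val + 9) ∨ (pos + val > 1 ∧ pos ≤ 6)
Then branch requires (vec[1] + vec[n] ≠ 2*val + 2 → ((n < -3 ↔ pos ≤ store(vec, n, pos + 9)[pos - 8] + val + 9) ∨ (pos + val > 1 ∧ pos ≤ 6))) ∧ ((¬(vec[1] + vec[n] ≠ 2*val + 2)) → ((n < -3 ↔ vec[val] ≤ store(vec, n, vec[val] + 14)[vec[val] - 3] + val + 4) ∨ (vec[val] + val > -4 ∧ vec[val] ≤ 1))); else branch requires (n < -3 ↔ pos ≤ vec[pos - 8] + val + 9) ∨ (pos + val > 1 ∧ pos ≤ 6).
Before the if: (n > -1 → ((vec[1] + vec[n] ≠ 2*val + 2 → ((n < -3 ↔ pos ≤ store(vec, n, pos + 9)[pos - 8] + val + 9) ∨ (pos + val > 1 ∧ pos ≤ 6))) ∧ ((¬(vec[1] + vec[n] ≠ 2*val + 2)) → ((n < -3 ↔ vec[val] ≤ store(vec, n, vec[val] + 14)[vec[val] - 3] + val + 4) ∨ (vec[val] + val > -4 ∧ vec[val] ≤ 1))))) ∧ ((¬(n > -1)) → ((n < -3 ↔ pos ≤ vec[pos - 8] + val + 9) ∨ (pos + val > 1 ∧ pos ≤ 6)))
Answer: WP = (n > -1 → ((vec[1] + vec[n] ≠ 2*val + 2 → ((n < -3 ↔ pos ≤ store(vec, n, pos + 9)[pos - 8] + val + 9) ∨ (pos + val > 1 ∧ pos ≤ 6))) ∧ ((¬(vec[1] + vec[n] ≠ 2*val + 2)) → ((n < -3 ↔ vec[val] ≤ store(vec, n, vec[val] + 14)[vec[val] - 3] + val + 4) ∨ (vec[val] + val > -4 ∧ vec[val] ≤ 1))))) ∧ ((¬(n > -1)) → ((n < -3 ↔ pos ≤ vec[pos - 8] + val + 9) ∨ (pos + val > 1 ∧ pos ≤ 6)))


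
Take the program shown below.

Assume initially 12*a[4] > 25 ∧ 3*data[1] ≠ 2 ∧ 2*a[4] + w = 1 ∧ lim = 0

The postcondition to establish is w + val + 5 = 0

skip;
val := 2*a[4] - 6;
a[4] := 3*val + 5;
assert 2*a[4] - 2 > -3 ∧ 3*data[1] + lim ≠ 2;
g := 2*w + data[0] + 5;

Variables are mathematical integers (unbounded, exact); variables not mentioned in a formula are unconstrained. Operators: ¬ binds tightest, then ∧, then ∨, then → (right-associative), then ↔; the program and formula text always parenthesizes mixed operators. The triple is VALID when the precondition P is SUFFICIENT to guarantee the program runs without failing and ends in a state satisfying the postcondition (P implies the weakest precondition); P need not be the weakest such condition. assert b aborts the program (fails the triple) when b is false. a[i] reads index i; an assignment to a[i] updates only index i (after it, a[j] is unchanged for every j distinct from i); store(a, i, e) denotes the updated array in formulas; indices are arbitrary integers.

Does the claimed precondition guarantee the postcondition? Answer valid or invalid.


Working backward. After the program, the postcondition w + val + 5 = 0 must hold; in canonical form it is val + w = -5.
Before g := 2*w + data[0] + 5: val + w = -5
Before assert 2*a[4] - 2 > -3 ∧ 3*data[1] + lim ≠ 2: 2*a[4] > -1 ∧ 3*data[1] + lim ≠ 2 ∧ val + w = -5
Before a[4] := 3*val + 5: 6*val > -11 ∧ 3*data[1] + lim ≠ 2 ∧ val + w = -5
Before val := 2*a[4] - 6: 12*a[4] > 25 ∧ 3*data[1] + lim ≠ 2 ∧ 2*a[4] + w = 1
Before skip: 12*a[4] > 25 ∧ 3*data[1] + lim ≠ 2 ∧ 2*a[4] + w = 1
The weakest precondition is 12*a[4] > 25 ∧ 3*data[1] + lim ≠ 2 ∧ 2*a[4] + w = 1.
Check whether 12*a[4] > 25 ∧ 3*data[1] ≠ 2 ∧ 2*a[4] + w = 1 ∧ lim = 0 implies it.
Every state satisfying the precondition satisfies the weakest precondition: the implication holds.
Answer: valid


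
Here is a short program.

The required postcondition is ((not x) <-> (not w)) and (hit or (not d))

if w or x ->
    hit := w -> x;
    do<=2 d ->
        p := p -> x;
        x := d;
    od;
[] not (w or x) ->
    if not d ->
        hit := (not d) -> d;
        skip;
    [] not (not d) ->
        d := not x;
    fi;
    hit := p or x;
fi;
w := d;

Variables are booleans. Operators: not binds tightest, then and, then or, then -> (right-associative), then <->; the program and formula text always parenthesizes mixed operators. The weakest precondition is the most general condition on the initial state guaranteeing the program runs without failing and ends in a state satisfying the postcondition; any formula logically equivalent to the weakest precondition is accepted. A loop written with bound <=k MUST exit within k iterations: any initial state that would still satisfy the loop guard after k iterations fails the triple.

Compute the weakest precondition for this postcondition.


Working backward. After the program, ((not x) <-> (not w)) and (hit or (not d)) must hold.
Before w := d: ((not x) <-> (not d)) and (hit or (not d))
Then branch requires (d -> ((d -> ((not d) and ((w -> x) or (not d)))) and ((not d) -> ((w -> x) or (not d))))) and ((not d) -> (((not x) <-> (not d)) and ((w -> x) or (not d)))); else branch requires ((not d) -> (((not x) <-> (not d)) and (p or x or (not d)))) and (d -> (((not x) <-> x) and (p or x))).
Before the if: ((w or x) -> ((d -> ((d -> ((not d) and ((w -> x) or (not d)))) and ((not d) -> ((w -> x) or (not d))))) and ((not d) -> (((not x) <-> (not d)) and ((w -> x) or (not d)))))) and ((not (w or x)) -> (((not d) -> (((not x) <-> (not d)) and (p or x or (not d)))) and (d -> (((not x) <-> x) and (p or x)))))
Answer: WP = ((w or x) -> ((d -> ((d -> ((not d) and ((w -> x) or (not d)))) and ((not d) -> ((w -> x) or (not d))))) and ((not d) -> (((not x) <-> (not d)) and ((w -> x) or (not d)))))) and ((not (w or x)) -> (((not d) -> (((not x) <-> (not d)) and (p or x or (not d)))) and (d -> (((not x) <-> x) and (p or x)))))


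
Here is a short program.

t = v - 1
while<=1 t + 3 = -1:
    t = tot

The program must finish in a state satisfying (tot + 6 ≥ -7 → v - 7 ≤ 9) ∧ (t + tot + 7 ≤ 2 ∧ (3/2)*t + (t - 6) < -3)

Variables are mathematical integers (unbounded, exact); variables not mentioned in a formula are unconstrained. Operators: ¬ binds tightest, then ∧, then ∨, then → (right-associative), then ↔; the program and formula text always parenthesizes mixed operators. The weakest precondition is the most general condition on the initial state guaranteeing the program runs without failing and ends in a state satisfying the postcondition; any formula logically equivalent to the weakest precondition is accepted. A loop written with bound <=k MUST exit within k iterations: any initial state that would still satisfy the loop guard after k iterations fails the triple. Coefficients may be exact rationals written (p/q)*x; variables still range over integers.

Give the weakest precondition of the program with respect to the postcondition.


Working backward. After the program, the postcondition (tot + 6 ≥ -7 → v - 7 ≤ 9) ∧ (t + tot + 7 ≤ 2 ∧ (3/2)*t + (t - 6) < -3) must hold; in canonical form it is (tot ≥ -13 → v ≤ 16) ∧ t + tot ≤ -5 ∧ (5/2)*t < 3.
Before the loop (bound <=1), unroll the exhaustion recursion (WP_0 = exit-now case; WP_j = one more guarded iteration, up to j = 1):
  WP_0: (¬(t = -4)) ∧ (tot ≥ -13 → v ≤ 16) ∧ t + tot ≤ -5 ∧ (5/2)*t < 3
  WP_1: (t = -4 → ((¬(tot = -4)) ∧ (tot ≥ -13 → v ≤ 16) ∧ 2*tot ≤ -5 ∧ (5/2)*tot < 3)) ∧ ((¬(t = -4)) → ((tot ≥ -13 → v ≤ 16) ∧ t + tot ≤ -5 ∧ (5/2)*t < 3))
So before the loop: (t = -4 → ((¬(tot = -4)) ∧ (tot ≥ -13 → v ≤ 16) ∧ 2*tot ≤ -5 ∧ (5/2)*tot < 3)) ∧ ((¬(t = -4)) → ((tot ≥ -13 → v ≤ 16) ∧ t + tot ≤ -5 ∧ (5/2)*t < 3))
Before t := v - 1: (v = -3 → ((¬(tot = -4)) ∧ (tot ≥ -13 → v ≤ 16) ∧ 2*tot ≤ -5 ∧ (5/2)*tot < 3)) ∧ ((¬(v = -3)) → ((tot ≥ -13 → v ≤ 16) ∧ tot + v ≤ -4 ∧ (5/2)*v < 11/2))
Answer: WP = (v = -3 → ((¬(tot = -4)) ∧ (tot ≥ -13 → v ≤ 16) ∧ 2*tot ≤ -5 ∧ (5/2)*tot < 3)) ∧ ((¬(v = -3)) → ((tot ≥ -13 → v ≤ 16) ∧ tot + v ≤ -4 ∧ (5/2)*v < 11/2))


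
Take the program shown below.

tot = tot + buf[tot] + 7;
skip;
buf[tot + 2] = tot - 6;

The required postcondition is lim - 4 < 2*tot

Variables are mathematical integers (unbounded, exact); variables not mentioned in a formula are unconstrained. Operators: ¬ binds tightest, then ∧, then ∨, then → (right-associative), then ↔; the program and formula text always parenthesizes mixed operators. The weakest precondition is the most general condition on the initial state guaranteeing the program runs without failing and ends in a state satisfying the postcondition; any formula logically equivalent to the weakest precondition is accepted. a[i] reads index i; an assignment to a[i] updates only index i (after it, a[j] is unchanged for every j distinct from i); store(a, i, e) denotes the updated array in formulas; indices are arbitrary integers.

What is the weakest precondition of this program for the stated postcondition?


Working backward. After the program, the postcondition lim - 4 < 2*tot must hold; in canonical form it is lim < 2*tot + 4.
Before buf[tot + 2] := tot - 6: lim < 2*tot + 4
Before skip: lim < 2*tot + 4
Before tot := tot + buf[tot] + 7: lim < 2*buf[tot] + 2*tot + 18
Answer: WP = lim < 2*buf[tot] + 2*tot + 18


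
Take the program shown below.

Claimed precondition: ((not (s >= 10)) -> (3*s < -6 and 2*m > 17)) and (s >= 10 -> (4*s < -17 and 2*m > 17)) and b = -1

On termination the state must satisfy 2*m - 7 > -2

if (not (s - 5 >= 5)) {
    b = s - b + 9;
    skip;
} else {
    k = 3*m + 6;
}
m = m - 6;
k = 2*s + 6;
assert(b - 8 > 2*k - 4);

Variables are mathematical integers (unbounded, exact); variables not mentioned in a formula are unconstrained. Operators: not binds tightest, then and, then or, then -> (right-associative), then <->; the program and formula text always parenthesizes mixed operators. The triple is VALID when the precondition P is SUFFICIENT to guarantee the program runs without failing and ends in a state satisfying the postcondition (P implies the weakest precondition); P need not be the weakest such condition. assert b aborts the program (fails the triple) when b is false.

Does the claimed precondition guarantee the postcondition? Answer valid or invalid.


Working backward. After the program, the postcondition 2*m - 7 > -2 must hold; in canonical form it is 2*m > 5.
Before assert b - 8 > 2*k - 4: b > 2*k + 4 and 2*m > 5
Before k := 2*s + 6: b > 4*s + 16 and 2*m > 5
Before m := m - 6: b > 4*s + 16 and 2*m > 17
Then branch requires b + 3*s < -7 and 2*m > 17; else branch requires b > 4*s + 16 and 2*m > 17.
Before the if: ((not (s >= 10)) -> (b + 3*s < -7 and 2*m > 17)) and (s >= 10 -> (b > 4*s + 16 and 2*m > 17))
The weakest precondition is ((not (s >= 10)) -> (b + 3*s < -7 and 2*m > 17)) and (s >= 10 -> (b > 4*s + 16 and 2*m > 17)).
Check whether ((not (s >= 10)) -> (3*s < -6 and 2*m > 17)) and (s >= 10 -> (4*s < -17 and 2*m > 17)) and b = -1 implies it.
Every state satisfying the precondition satisfies the weakest precondition: the implication holds.
Answer: valid


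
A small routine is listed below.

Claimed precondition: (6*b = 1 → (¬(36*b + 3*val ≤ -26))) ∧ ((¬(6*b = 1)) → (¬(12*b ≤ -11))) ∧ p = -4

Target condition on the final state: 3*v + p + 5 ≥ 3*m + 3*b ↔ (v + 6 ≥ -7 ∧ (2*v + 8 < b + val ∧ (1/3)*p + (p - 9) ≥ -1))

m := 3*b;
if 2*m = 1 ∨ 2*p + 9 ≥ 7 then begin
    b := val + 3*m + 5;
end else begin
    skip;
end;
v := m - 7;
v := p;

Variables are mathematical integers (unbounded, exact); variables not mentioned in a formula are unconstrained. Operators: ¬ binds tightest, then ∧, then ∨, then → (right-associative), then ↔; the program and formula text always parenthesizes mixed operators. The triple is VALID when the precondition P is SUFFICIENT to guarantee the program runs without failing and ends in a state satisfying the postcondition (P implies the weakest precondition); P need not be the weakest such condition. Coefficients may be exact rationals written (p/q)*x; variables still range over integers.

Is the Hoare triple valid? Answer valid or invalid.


Working backward. After the program, the postcondition 3*v + p + 5 ≥ 3*m + 3*b ↔ (v + 6 ≥ -7 ∧ (2*v + 8 < b + val ∧ (1/3)*p + (p - 9) ≥ -1)) must hold; in canonical form it is p + 3*v ≥ 3*b + 3*m - 5 ↔ (v ≥ -13 ∧ 2*v < b + val - 8 ∧ (4/3)*p ≥ 8).
Before v := p: 4*p ≥ 3*b + 3*m - 5 ↔ (p ≥ -13 ∧ 2*p < b + val - 8 ∧ (4/3)*p ≥ 8)
Before v := m - 7: 4*p ≥ 3*b + 3*m - 5 ↔ (p ≥ -13 ∧ 2*p < b + val - 8 ∧ (4/3)*p ≥ 8)
Then branch requires 4*p ≥ 12*m + 3*val + 10 ↔ (p ≥ -13 ∧ 2*p < 3*m + 2*val - 3 ∧ (4/3)*p ≥ 8); else branch requires 4*p ≥ 3*b + 3*m - 5 ↔ (p ≥ -13 ∧ 2*p < b + val - 8 ∧ (4/3)*p ≥ 8).
Before the if: ((2*m = 1 ∨ 2*p ≥ -2) → (4*p ≥ 12*m + 3*val + 10 ↔ (p ≥ -13 ∧ 2*p < 3*m + 2*val - 3 ∧ (4/3)*p ≥ 8))) ∧ ((¬(2*m = 1 ∨ 2*p ≥ -2)) → (4*p ≥ 3*b + 3*m - 5 ↔ (p ≥ -13 ∧ 2*p < b + val - 8 ∧ (4/3)*p ≥ 8)))
Before m := 3*b: ((6*b = 1 ∨ 2*p ≥ -2) → (4*p ≥ 36*b + 3*val + 10 ↔ (p ≥ -13 ∧ 2*p < 9*b + 2*val - 3 ∧ (4/3)*p ≥ 8))) ∧ ((¬(6*b = 1 ∨ 2*p ≥ -2)) → (4*p ≥ 12*b - 5 ↔ (p ≥ -13 ∧ 2*p < b + val - 8 ∧ (4/3)*p ≥ 8)))
The weakest precondition is ((6*b = 1 ∨ 2*p ≥ -2) → (4*p ≥ 36*b + 3*val + 10 ↔ (p ≥ -13 ∧ 2*p < 9*b + 2*val - 3 ∧ (4/3)*p ≥ 8))) ∧ ((¬(6*b = 1 ∨ 2*p ≥ -2)) → (4*p ≥ 12*b - 5 ↔ (p ≥ -13 ∧ 2*p < b + val - 8 ∧ (4/3)*p ≥ 8))).
Check whether (6*b = 1 → (¬(36*b + 3*val ≤ -26))) ∧ ((¬(6*b = 1)) → (¬(12*b ≤ -11))) ∧ p = -4 implies it.
Every state satisfying the precondition satisfies the weakest precondition: the implication holds.
Answer: valid


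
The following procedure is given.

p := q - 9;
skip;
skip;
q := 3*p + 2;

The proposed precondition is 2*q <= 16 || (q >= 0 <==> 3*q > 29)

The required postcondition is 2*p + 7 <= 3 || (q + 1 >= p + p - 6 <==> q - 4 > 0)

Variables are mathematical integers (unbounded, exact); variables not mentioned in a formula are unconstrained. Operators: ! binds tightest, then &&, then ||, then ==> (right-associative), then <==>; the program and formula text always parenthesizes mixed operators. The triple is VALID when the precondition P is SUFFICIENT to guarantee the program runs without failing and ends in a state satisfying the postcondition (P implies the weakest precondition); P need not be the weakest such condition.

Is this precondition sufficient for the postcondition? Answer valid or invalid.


Working backward. After the program, the postcondition 2*p + 7 <= 3 || (q + 1 >= p + p - 6 <==> q - 4 > 0) must hold; in canonical form it is 2*p <= -4 || (q >= 2*p - 7 <==> q > 4).
Before q := 3*p + 2: 2*p <= -4 || (p >= -9 <==> 3*p > 2)
Before skip: 2*p <= -4 || (p >= -9 <==> 3*p > 2)
Before skip: 2*p <= -4 || (p >= -9 <==> 3*p > 2)
Before p := q - 9: 2*q <= 14 || (q >= 0 <==> 3*q > 29)
The weakest precondition is 2*q <= 14 || (q >= 0 <==> 3*q > 29).
Check whether 2*q <= 16 || (q >= 0 <==> 3*q > 29) implies it.
Countermodel: at the initial state q = 8, the precondition holds but the weakest precondition fails.
Answer: invalid


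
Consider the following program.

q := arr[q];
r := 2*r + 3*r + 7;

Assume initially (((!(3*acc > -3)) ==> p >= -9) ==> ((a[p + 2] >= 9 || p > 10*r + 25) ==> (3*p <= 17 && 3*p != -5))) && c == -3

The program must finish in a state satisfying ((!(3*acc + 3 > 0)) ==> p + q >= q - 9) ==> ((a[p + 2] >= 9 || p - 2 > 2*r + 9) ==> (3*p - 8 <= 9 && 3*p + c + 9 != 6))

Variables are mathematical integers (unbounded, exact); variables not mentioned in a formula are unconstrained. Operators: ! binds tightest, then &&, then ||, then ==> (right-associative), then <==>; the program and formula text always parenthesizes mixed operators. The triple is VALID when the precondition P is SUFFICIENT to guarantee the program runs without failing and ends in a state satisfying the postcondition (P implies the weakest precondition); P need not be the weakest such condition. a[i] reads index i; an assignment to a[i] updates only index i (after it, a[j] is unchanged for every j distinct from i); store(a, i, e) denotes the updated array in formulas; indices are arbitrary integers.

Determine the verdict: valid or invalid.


Working backward. After the program, the postcondition ((!(3*acc + 3 > 0)) ==> p + q >= q - 9) ==> ((a[p + 2] >= 9 || p - 2 > 2*r + 9) ==> (3*p - 8 <= 9 && 3*p + c + 9 != 6)) must hold; in canonical form it is ((!(3*acc > -3)) ==> p >= -9) ==> ((a[p + 2] >= 9 || p > 2*r + 11) ==> (3*p <= 17 && c + 3*p != -3)).
Before r := 2*r + 3*r + 7: ((!(3*acc > -3)) ==> p >= -9) ==> ((a[p + 2] >= 9 || p > 10*r + 25) ==> (3*p <= 17 && c + 3*p != -3))
Before q := arr[q]: ((!(3*acc > -3)) ==> p >= -9) ==> ((a[p + 2] >= 9 || p > 10*r + 25) ==> (3*p <= 17 && c + 3*p != -3))
The weakest precondition is ((!(3*acc > -3)) ==> p >= -9) ==> ((a[p + 2] >= 9 || p > 10*r + 25) ==> (3*p <= 17 && c + 3*p != -3)).
Check whether (((!(3*acc > -3)) ==> p >= -9) ==> ((a[p + 2] >= 9 || p > 10*r + 25) ==> (3*p <= 17 && 3*p != -5))) && c == -3 implies it.
Countermodel: at the initial state a = {[2] = 9, elsewhere 9}, acc = 0, c = -3, p = 0, r = -2, the precondition holds but the weakest precondition fails.
Answer: invalid


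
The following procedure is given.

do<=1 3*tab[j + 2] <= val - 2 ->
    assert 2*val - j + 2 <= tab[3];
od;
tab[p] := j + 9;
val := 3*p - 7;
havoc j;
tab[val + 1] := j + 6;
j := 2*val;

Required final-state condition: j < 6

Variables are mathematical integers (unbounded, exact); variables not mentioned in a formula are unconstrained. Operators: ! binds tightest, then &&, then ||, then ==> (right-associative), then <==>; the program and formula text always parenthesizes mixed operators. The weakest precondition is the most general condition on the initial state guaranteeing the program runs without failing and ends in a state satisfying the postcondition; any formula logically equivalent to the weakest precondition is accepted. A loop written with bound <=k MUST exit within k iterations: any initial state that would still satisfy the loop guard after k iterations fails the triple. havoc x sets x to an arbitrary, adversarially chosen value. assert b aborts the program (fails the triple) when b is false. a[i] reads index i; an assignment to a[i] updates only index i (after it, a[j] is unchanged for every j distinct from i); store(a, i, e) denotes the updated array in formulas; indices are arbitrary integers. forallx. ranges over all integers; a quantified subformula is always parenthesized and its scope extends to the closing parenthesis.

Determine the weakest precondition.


Working backward. After the program, j < 6 must hold.
Before j := 2*val: 2*val < 6
Before tab[val + 1] := j + 6: 2*val < 6
Before havoc j: 2*val < 6
Before val := 3*p - 7: 6*p < 20
Before tab[p] := j + 9: 6*p < 20
Before the loop (bound <=1), unroll the exhaustion recursion (WP_0 = exit-now case; WP_j = one more guarded iteration, up to j = 1):
  WP_0: (!(3*tab[j + 2] <= val - 2)) && 6*p < 20
  WP_1: (3*tab[j + 2] <= val - 2 ==> (2*val <= tab[3] + j - 2 && (!(3*tab[j + 2] <= val - 2)) && 6*p < 20)) && ((!(3*tab[j + 2] <= val - 2)) ==> 6*p < 20)
So before the loop: (3*tab[j + 2] <= val - 2 ==> (2*val <= tab[3] + j - 2 && (!(3*tab[j + 2] <= val - 2)) && 6*p < 20)) && ((!(3*tab[j + 2] <= val - 2)) ==> 6*p < 20)
Answer: WP = (3*tab[j + 2] <= val - 2 ==> (2*val <= tab[3] + j - 2 && (!(3*tab[j + 2] <= val - 2)) && 6*p < 20)) && ((!(3*tab[j + 2] <= val - 2)) ==> 6*p < 20)


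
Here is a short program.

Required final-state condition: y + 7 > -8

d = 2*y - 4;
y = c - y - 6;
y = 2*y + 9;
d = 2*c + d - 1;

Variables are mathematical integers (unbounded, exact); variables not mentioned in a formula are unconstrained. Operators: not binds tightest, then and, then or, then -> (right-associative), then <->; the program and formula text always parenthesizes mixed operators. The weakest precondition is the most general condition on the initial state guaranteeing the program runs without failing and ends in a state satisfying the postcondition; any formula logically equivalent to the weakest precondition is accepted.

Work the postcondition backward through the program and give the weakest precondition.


Working backward. After the program, the postcondition y + 7 > -8 must hold; in canonical form it is y > -15.
Before d := 2*c + d - 1: y > -15
Before y := 2*y + 9: 2*y > -24
Before y := c - y - 6: 2*c > 2*y - 12
Before d := 2*y - 4: 2*c > 2*y - 12
Answer: WP = 2*c > 2*y - 12


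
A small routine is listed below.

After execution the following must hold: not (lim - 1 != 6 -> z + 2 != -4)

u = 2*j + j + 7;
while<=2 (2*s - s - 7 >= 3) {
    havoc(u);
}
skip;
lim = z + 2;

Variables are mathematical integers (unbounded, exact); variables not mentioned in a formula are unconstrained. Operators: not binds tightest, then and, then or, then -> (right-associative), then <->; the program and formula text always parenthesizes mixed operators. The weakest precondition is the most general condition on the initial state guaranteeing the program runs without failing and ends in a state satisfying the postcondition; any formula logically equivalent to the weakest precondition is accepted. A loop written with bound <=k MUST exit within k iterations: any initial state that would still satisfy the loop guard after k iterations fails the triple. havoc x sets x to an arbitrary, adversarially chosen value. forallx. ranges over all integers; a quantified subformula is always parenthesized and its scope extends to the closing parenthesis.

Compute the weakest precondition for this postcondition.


Working backward. After the program, the postcondition not (lim - 1 != 6 -> z + 2 != -4) must hold; in canonical form it is not (lim != 7 -> z != -6).
Before lim := z + 2: not (z != 5 -> z != -6)
Before skip: not (z != 5 -> z != -6)
Before the loop (bound <=2), unroll the exhaustion recursion (WP_0 = exit-now case; WP_j = one more guarded iteration, up to j = 2):
  WP_0: (not (s >= 10)) and (not (z != 5 -> z != -6))
  WP_1: (s >= 10 -> ((not (s >= 10)) and (not (z != 5 -> z != -6)))) and ((not (s >= 10)) -> (not (z != 5 -> z != -6)))
  WP_2: (s >= 10 -> ((s >= 10 -> ((not (s >= 10)) and (not (z != 5 -> z != -6)))) and ((not (s >= 10)) -> (not (z != 5 -> z != -6))))) and ((not (s >= 10)) -> (not (z != 5 -> z != -6)))
So before the loop: (s >= 10 -> ((s >= 10 -> ((not (s >= 10)) and (not (z != 5 -> z != -6)))) and ((not (s >= 10)) -> (not (z != 5 -> z != -6))))) and ((not (s >= 10)) -> (not (z != 5 -> z != -6)))
Before u := 2*j + j + 7: (s >= 10 -> ((s >= 10 -> ((not (s >= 10)) and (not (z != 5 -> z != -6)))) and ((not (s >= 10)) -> (not (z != 5 -> z != -6))))) and ((not (s >= 10)) -> (not (z != 5 -> z != -6)))
Answer: WP = (s >= 10 -> ((s >= 10 -> ((not (s >= 10)) and (not (z != 5 -> z != -6)))) and ((not (s >= 10)) -> (not (z != 5 -> z != -6))))) and ((not (s >= 10)) -> (not (z != 5 -> z != -6)))


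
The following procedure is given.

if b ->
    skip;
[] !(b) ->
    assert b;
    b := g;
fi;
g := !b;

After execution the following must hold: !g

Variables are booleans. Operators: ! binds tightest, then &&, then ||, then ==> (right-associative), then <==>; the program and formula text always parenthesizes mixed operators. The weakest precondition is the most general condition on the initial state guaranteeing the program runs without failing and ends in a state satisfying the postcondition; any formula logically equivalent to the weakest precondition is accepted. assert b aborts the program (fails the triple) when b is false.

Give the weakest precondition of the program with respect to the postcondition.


Working backward. After the program, !g must hold.
Before g := !b: b
Then branch requires b; else branch requires b && g.
Before the if: (!b) ==> (b && g)
Answer: WP = (!b) ==> (b && g)


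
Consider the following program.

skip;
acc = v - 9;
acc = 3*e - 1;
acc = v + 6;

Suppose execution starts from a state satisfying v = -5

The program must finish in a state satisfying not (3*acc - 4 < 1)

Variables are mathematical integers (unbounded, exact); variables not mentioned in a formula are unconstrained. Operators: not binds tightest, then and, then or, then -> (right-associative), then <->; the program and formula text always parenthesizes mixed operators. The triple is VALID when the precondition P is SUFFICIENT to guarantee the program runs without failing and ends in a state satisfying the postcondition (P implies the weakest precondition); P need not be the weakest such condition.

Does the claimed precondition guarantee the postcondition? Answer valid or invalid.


Working backward. After the program, the postcondition not (3*acc - 4 < 1) must hold; in canonical form it is not (3*acc < 5).
Before acc := v + 6: not (3*v < -13)
Before acc := 3*e - 1: not (3*v < -13)
Before acc := v - 9: not (3*v < -13)
Before skip: not (3*v < -13)
The weakest precondition is not (3*v < -13).
Check whether v = -5 implies it.
Countermodel: at the initial state v = -5, the precondition holds but the weakest precondition fails.
Answer: invalid


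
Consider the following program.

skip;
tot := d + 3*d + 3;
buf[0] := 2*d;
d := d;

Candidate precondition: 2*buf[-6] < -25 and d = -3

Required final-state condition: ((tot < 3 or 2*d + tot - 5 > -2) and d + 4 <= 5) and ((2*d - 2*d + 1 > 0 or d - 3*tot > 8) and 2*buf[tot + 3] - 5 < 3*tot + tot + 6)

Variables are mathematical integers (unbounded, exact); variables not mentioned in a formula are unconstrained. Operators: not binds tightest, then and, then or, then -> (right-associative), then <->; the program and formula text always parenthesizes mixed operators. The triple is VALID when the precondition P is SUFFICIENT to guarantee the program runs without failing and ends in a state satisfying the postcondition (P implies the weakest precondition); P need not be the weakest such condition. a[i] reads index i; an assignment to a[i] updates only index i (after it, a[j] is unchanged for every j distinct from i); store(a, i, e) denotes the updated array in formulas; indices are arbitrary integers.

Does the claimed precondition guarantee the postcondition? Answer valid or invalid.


Working backward. After the program, the postcondition ((tot < 3 or 2*d + tot - 5 > -2) and d + 4 <= 5) and ((2*d - 2*d + 1 > 0 or d - 3*tot > 8) and 2*buf[tot + 3] - 5 < 3*tot + tot + 6) must hold; in canonical form it is (tot < 3 or 2*d + tot > 3) and d <= 1 and 2*buf[tot + 3] < 4*tot + 11.
Before d := d: (tot < 3 or 2*d + tot > 3) and d <= 1 and 2*buf[tot + 3] < 4*tot + 11
Before buf[0] := 2*d: (tot < 3 or 2*d + tot > 3) and d <= 1 and 2*store(buf, 0, 2*d)[tot + 3] < 4*tot + 11
Before tot := d + 3*d + 3: (4*d < 0 or 6*d > 0) and d <= 1 and 2*store(buf, 0, 2*d)[4*d + 6] < 16*d + 23
Before skip: (4*d < 0 or 6*d > 0) and d <= 1 and 2*store(buf, 0, 2*d)[4*d + 6] < 16*d + 23
The weakest precondition is (4*d < 0 or 6*d > 0) and d <= 1 and 2*store(buf, 0, 2*d)[4*d + 6] < 16*d + 23.
Check whether 2*buf[-6] < -25 and d = -3 implies it.
Every state satisfying the precondition satisfies the weakest precondition: the implication holds.
Answer: valid


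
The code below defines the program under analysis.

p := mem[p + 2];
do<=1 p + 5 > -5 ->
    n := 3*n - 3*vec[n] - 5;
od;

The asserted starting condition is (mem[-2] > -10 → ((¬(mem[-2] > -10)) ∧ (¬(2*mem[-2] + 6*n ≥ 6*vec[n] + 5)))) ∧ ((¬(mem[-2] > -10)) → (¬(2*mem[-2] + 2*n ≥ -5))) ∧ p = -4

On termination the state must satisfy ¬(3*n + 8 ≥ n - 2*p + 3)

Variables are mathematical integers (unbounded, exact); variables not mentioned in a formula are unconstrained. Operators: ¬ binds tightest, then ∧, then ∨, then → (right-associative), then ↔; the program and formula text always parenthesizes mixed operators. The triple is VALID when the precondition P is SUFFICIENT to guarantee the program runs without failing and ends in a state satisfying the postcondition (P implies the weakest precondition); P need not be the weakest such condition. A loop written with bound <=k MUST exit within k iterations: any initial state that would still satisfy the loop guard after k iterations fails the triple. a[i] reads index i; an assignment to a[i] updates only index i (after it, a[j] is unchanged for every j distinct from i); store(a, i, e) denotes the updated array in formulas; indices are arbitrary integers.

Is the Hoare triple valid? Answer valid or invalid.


Working backward. After the program, the postcondition ¬(3*n + 8 ≥ n - 2*p + 3) must hold; in canonical form it is ¬(2*n + 2*p ≥ -5).
Before the loop (bound <=1), unroll the exhaustion recursion (WP_0 = exit-now case; WP_j = one more guarded iteration, up to j = 1):
  WP_0: (¬(p > -10)) ∧ (¬(2*n + 2*p ≥ -5))
  WP_1: (p > -10 → ((¬(p > -10)) ∧ (¬(6*n + 2*p ≥ 6*vec[n] + 5)))) ∧ ((¬(p > -10)) → (¬(2*n + 2*p ≥ -5)))
So before the loop: (p > -10 → ((¬(p > -10)) ∧ (¬(6*n + 2*p ≥ 6*vec[n] + 5)))) ∧ ((¬(p > -10)) → (¬(2*n + 2*p ≥ -5)))
Before p := mem[p + 2]: (mem[p + 2] > -10 → ((¬(mem[p + 2] > -10)) ∧ (¬(2*mem[p + 2] + 6*n ≥ 6*vec[n] + 5)))) ∧ ((¬(mem[p + 2] > -10)) → (¬(2*mem[p + 2] + 2*n ≥ -5)))
The weakest precondition is (mem[p + 2] > -10 → ((¬(mem[p + 2] > -10)) ∧ (¬(2*mem[p + 2] + 6*n ≥ 6*vec[n] + 5)))) ∧ ((¬(mem[p + 2] > -10)) → (¬(2*mem[p + 2] + 2*n ≥ -5))).
Check whether (mem[-2] > -10 → ((¬(mem[-2] > -10)) ∧ (¬(2*mem[-2] + 6*n ≥ 6*vec[n] + 5)))) ∧ ((¬(mem[-2] > -10)) → (¬(2*mem[-2] + 2*n ≥ -5))) ∧ p = -4 implies it.
Every state satisfying the precondition satisfies the weakest precondition: the implication holds.
Answer: valid
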